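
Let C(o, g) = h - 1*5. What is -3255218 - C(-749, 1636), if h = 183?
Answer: -3255396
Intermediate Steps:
C(o, g) = 178 (C(o, g) = 183 - 1*5 = 183 - 5 = 178)
-3255218 - C(-749, 1636) = -3255218 - 1*178 = -3255218 - 178 = -3255396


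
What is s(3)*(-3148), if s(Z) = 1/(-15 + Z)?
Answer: 787/3 ≈ 262.33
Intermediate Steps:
s(3)*(-3148) = -3148/(-15 + 3) = -3148/(-12) = -1/12*(-3148) = 787/3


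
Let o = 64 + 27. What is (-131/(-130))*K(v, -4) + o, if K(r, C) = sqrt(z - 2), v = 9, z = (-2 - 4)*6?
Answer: 91 + 131*I*sqrt(38)/130 ≈ 91.0 + 6.2118*I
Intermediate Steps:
z = -36 (z = -6*6 = -36)
o = 91
K(r, C) = I*sqrt(38) (K(r, C) = sqrt(-36 - 2) = sqrt(-38) = I*sqrt(38))
(-131/(-130))*K(v, -4) + o = (-131/(-130))*(I*sqrt(38)) + 91 = (-131*(-1/130))*(I*sqrt(38)) + 91 = 131*(I*sqrt(38))/130 + 91 = 131*I*sqrt(38)/130 + 91 = 91 + 131*I*sqrt(38)/130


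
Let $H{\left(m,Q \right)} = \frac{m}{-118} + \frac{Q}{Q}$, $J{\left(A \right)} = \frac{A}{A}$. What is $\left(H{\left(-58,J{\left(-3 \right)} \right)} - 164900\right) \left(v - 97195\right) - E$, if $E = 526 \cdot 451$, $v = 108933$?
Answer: $- \frac{114213139190}{59} \approx -1.9358 \cdot 10^{9}$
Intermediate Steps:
$J{\left(A \right)} = 1$
$H{\left(m,Q \right)} = 1 - \frac{m}{118}$ ($H{\left(m,Q \right)} = m \left(- \frac{1}{118}\right) + 1 = - \frac{m}{118} + 1 = 1 - \frac{m}{118}$)
$E = 237226$
$\left(H{\left(-58,J{\left(-3 \right)} \right)} - 164900\right) \left(v - 97195\right) - E = \left(\left(1 - - \frac{29}{59}\right) - 164900\right) \left(108933 - 97195\right) - 237226 = \left(\left(1 + \frac{29}{59}\right) - 164900\right) 11738 - 237226 = \left(\frac{88}{59} - 164900\right) 11738 - 237226 = \left(- \frac{9729012}{59}\right) 11738 - 237226 = - \frac{114199142856}{59} - 237226 = - \frac{114213139190}{59}$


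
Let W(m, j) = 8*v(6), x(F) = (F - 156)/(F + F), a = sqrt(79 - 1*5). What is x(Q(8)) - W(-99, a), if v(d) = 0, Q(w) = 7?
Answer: -149/14 ≈ -10.643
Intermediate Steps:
a = sqrt(74) (a = sqrt(79 - 5) = sqrt(74) ≈ 8.6023)
x(F) = (-156 + F)/(2*F) (x(F) = (-156 + F)/((2*F)) = (-156 + F)*(1/(2*F)) = (-156 + F)/(2*F))
W(m, j) = 0 (W(m, j) = 8*0 = 0)
x(Q(8)) - W(-99, a) = (1/2)*(-156 + 7)/7 - 1*0 = (1/2)*(1/7)*(-149) + 0 = -149/14 + 0 = -149/14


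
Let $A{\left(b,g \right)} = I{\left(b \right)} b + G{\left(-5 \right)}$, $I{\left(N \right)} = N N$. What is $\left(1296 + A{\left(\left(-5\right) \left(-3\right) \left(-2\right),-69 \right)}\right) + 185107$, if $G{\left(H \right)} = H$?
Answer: $159398$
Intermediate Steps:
$I{\left(N \right)} = N^{2}$
$A{\left(b,g \right)} = -5 + b^{3}$ ($A{\left(b,g \right)} = b^{2} b - 5 = b^{3} - 5 = -5 + b^{3}$)
$\left(1296 + A{\left(\left(-5\right) \left(-3\right) \left(-2\right),-69 \right)}\right) + 185107 = \left(1296 + \left(-5 + \left(\left(-5\right) \left(-3\right) \left(-2\right)\right)^{3}\right)\right) + 185107 = \left(1296 + \left(-5 + \left(15 \left(-2\right)\right)^{3}\right)\right) + 185107 = \left(1296 + \left(-5 + \left(-30\right)^{3}\right)\right) + 185107 = \left(1296 - 27005\right) + 185107 = -25709 + 185107 = 159398$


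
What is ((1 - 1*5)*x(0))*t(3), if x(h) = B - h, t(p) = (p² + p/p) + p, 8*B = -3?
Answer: 39/2 ≈ 19.500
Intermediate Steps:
B = -3/8 (B = (⅛)*(-3) = -3/8 ≈ -0.37500)
t(p) = 1 + p + p² (t(p) = (p² + 1) + p = (1 + p²) + p = 1 + p + p²)
x(h) = -3/8 - h
((1 - 1*5)*x(0))*t(3) = ((1 - 1*5)*(-3/8 - 1*0))*(1 + 3 + 3²) = ((1 - 5)*(-3/8 + 0))*(1 + 3 + 9) = -4*(-3/8)*13 = (3/2)*13 = 39/2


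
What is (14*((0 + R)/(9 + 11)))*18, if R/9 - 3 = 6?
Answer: 5103/5 ≈ 1020.6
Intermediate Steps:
R = 81 (R = 27 + 9*6 = 27 + 54 = 81)
(14*((0 + R)/(9 + 11)))*18 = (14*((0 + 81)/(9 + 11)))*18 = (14*(81/20))*18 = (567/10)*18 = 5103/5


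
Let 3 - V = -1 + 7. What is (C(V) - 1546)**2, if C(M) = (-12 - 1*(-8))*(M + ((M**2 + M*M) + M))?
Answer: 2540836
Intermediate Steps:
V = -3 (V = 3 - (-1 + 7) = 3 - 1*6 = 3 - 6 = -3)
C(M) = -8*M - 8*M**2 (C(M) = (-12 + 8)*(M + ((M**2 + M**2) + M)) = -4*(M + (2*M**2 + M)) = -4*(M + (M + 2*M**2)) = -4*(2*M + 2*M**2) = -8*M - 8*M**2)
(C(V) - 1546)**2 = (-8*(-3)*(1 - 3) - 1546)**2 = (-8*(-3)*(-2) - 1546)**2 = (-48 - 1546)**2 = (-1594)**2 = 2540836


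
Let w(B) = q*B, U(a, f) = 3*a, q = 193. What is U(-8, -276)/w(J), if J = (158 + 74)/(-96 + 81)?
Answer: 45/5597 ≈ 0.0080400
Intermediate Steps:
J = -232/15 (J = 232/(-15) = 232*(-1/15) = -232/15 ≈ -15.467)
w(B) = 193*B
U(-8, -276)/w(J) = (3*(-8))/((193*(-232/15))) = -24/(-44776/15) = -24*(-15/44776) = 45/5597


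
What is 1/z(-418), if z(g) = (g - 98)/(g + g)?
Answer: 209/129 ≈ 1.6202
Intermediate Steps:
z(g) = (-98 + g)/(2*g) (z(g) = (-98 + g)/((2*g)) = (-98 + g)*(1/(2*g)) = (-98 + g)/(2*g))
1/z(-418) = 1/((½)*(-98 - 418)/(-418)) = 1/((½)*(-1/418)*(-516)) = 1/(129/209) = 209/129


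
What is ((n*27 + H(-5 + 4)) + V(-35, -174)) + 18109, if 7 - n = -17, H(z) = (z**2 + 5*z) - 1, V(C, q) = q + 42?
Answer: 18620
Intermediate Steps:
V(C, q) = 42 + q
H(z) = -1 + z**2 + 5*z
n = 24 (n = 7 - 1*(-17) = 7 + 17 = 24)
((n*27 + H(-5 + 4)) + V(-35, -174)) + 18109 = ((24*27 + (-1 + (-5 + 4)**2 + 5*(-5 + 4))) + (42 - 174)) + 18109 = ((648 + (-1 + (-1)**2 + 5*(-1))) - 132) + 18109 = ((648 + (-1 + 1 - 5)) - 132) + 18109 = ((648 - 5) - 132) + 18109 = (643 - 132) + 18109 = 511 + 18109 = 18620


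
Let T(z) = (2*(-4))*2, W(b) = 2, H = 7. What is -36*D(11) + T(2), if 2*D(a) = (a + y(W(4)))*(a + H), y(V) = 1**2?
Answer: -3904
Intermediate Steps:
y(V) = 1
D(a) = (1 + a)*(7 + a)/2 (D(a) = ((a + 1)*(a + 7))/2 = ((1 + a)*(7 + a))/2 = (1 + a)*(7 + a)/2)
T(z) = -16 (T(z) = -8*2 = -16)
-36*D(11) + T(2) = -36*(7/2 + (1/2)*11**2 + 4*11) - 16 = -36*(7/2 + (1/2)*121 + 44) - 16 = -36*(7/2 + 121/2 + 44) - 16 = -36*108 - 16 = -3888 - 16 = -3904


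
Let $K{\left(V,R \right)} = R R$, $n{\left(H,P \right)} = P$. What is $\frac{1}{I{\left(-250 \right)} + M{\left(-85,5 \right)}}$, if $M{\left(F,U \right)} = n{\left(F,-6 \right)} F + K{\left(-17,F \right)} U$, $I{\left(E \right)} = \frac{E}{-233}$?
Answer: $\frac{233}{8536205} \approx 2.7295 \cdot 10^{-5}$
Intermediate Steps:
$I{\left(E \right)} = - \frac{E}{233}$ ($I{\left(E \right)} = E \left(- \frac{1}{233}\right) = - \frac{E}{233}$)
$K{\left(V,R \right)} = R^{2}$
$M{\left(F,U \right)} = - 6 F + U F^{2}$ ($M{\left(F,U \right)} = - 6 F + F^{2} U = - 6 F + U F^{2}$)
$\frac{1}{I{\left(-250 \right)} + M{\left(-85,5 \right)}} = \frac{1}{\left(- \frac{1}{233}\right) \left(-250\right) - 85 \left(-6 - 425\right)} = \frac{1}{\frac{250}{233} - 85 \left(-6 - 425\right)} = \frac{1}{\frac{250}{233} - -36635} = \frac{1}{\frac{250}{233} + 36635} = \frac{1}{\frac{8536205}{233}} = \frac{233}{8536205}$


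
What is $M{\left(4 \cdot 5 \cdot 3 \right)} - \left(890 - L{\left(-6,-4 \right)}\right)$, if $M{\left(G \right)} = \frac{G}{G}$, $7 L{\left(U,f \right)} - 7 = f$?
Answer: $- \frac{6220}{7} \approx -888.57$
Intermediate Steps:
$L{\left(U,f \right)} = 1 + \frac{f}{7}$
$M{\left(G \right)} = 1$
$M{\left(4 \cdot 5 \cdot 3 \right)} - \left(890 - L{\left(-6,-4 \right)}\right) = 1 - \left(890 - \left(1 + \frac{1}{7} \left(-4\right)\right)\right) = 1 - \left(890 - \left(1 - \frac{4}{7}\right)\right) = 1 - \left(890 - \frac{3}{7}\right) = 1 - \frac{6227}{7} = - \frac{6220}{7}$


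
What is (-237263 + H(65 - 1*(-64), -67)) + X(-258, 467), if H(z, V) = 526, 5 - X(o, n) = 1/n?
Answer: -110553845/467 ≈ -2.3673e+5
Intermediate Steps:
X(o, n) = 5 - 1/n
(-237263 + H(65 - 1*(-64), -67)) + X(-258, 467) = (-237263 + 526) + (5 - 1/467) = -236737 + (5 - 1*1/467) = -236737 + (5 - 1/467) = -236737 + 2334/467 = -110553845/467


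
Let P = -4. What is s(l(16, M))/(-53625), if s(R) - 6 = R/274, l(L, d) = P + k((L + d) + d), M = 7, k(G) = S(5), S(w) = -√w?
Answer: -164/1469325 + √5/14693250 ≈ -0.00011146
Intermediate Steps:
k(G) = -√5
l(L, d) = -4 - √5
s(R) = 6 + R/274
s(l(16, M))/(-53625) = (6 + (-4 - √5)/274)/(-53625) = (6 + (-2/137 - √5/274))*(-1/53625) = (820/137 - √5/274)*(-1/53625) = -164/1469325 + √5/14693250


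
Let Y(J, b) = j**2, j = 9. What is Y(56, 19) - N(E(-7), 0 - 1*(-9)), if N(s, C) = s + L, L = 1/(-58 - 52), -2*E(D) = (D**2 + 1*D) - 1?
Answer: 5583/55 ≈ 101.51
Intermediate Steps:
E(D) = 1/2 - D/2 - D**2/2 (E(D) = -((D**2 + 1*D) - 1)/2 = -((D**2 + D) - 1)/2 = -((D + D**2) - 1)/2 = -(-1 + D + D**2)/2 = 1/2 - D/2 - D**2/2)
L = -1/110 (L = 1/(-110) = -1/110 ≈ -0.0090909)
Y(J, b) = 81 (Y(J, b) = 9**2 = 81)
N(s, C) = -1/110 + s (N(s, C) = s - 1/110 = -1/110 + s)
Y(56, 19) - N(E(-7), 0 - 1*(-9)) = 81 - (-1/110 + (1/2 - 1/2*(-7) - 1/2*(-7)**2)) = 81 - (-1/110 + (1/2 + 7/2 - 1/2*49)) = 81 - (-1/110 + (1/2 + 7/2 - 49/2)) = 81 - (-1/110 - 41/2) = 81 - 1*(-1128/55) = 81 + 1128/55 = 5583/55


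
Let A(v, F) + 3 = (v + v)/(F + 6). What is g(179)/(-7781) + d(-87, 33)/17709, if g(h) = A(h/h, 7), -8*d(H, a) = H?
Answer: 4680725/4776849272 ≈ 0.00097988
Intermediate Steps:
d(H, a) = -H/8
A(v, F) = -3 + 2*v/(6 + F) (A(v, F) = -3 + (v + v)/(F + 6) = -3 + (2*v)/(6 + F) = -3 + 2*v/(6 + F))
g(h) = -37/13 (g(h) = (-18 - 3*7 + 2*(h/h))/(6 + 7) = (-18 - 21 + 2*1)/13 = (-18 - 21 + 2)/13 = (1/13)*(-37) = -37/13)
g(179)/(-7781) + d(-87, 33)/17709 = -37/13/(-7781) - 1/8*(-87)/17709 = -37/13*(-1/7781) + (87/8)*(1/17709) = 37/101153 + 29/47224 = 4680725/4776849272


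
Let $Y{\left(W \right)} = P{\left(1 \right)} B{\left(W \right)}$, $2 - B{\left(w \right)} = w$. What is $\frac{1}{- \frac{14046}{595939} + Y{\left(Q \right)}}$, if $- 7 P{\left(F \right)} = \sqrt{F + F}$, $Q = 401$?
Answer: $\frac{1395093199}{384620152052157} + \frac{6747722542699 \sqrt{2}}{769240304104314} \approx 0.012409$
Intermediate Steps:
$B{\left(w \right)} = 2 - w$
$P{\left(F \right)} = - \frac{\sqrt{2} \sqrt{F}}{7}$ ($P{\left(F \right)} = - \frac{\sqrt{F + F}}{7} = - \frac{\sqrt{2 F}}{7} = - \frac{\sqrt{2} \sqrt{F}}{7}$)
$Y{\left(W \right)} = - \frac{\sqrt{2} \left(2 - W\right)}{7}$ ($Y{\left(W \right)} = - \frac{\sqrt{2} \sqrt{1}}{7} \left(2 - W\right) = \left(- \frac{1}{7}\right) \sqrt{2} \cdot 1 \left(2 - W\right) = - \frac{\sqrt{2}}{7} \left(2 - W\right) = - \frac{\sqrt{2} \left(2 - W\right)}{7}$)
$\frac{1}{- \frac{14046}{595939} + Y{\left(Q \right)}} = \frac{1}{- \frac{14046}{595939} + \frac{\sqrt{2} \left(-2 + 401\right)}{7}} = \frac{1}{\left(-14046\right) \frac{1}{595939} + \frac{1}{7} \sqrt{2} \cdot 399} = \frac{1}{- \frac{14046}{595939} + 57 \sqrt{2}}$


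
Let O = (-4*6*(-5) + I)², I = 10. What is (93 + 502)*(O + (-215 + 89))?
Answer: 9980530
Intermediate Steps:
O = 16900 (O = (-4*6*(-5) + 10)² = (-24*(-5) + 10)² = (120 + 10)² = 130² = 16900)
(93 + 502)*(O + (-215 + 89)) = (93 + 502)*(16900 + (-215 + 89)) = 595*(16900 - 126) = 595*16774 = 9980530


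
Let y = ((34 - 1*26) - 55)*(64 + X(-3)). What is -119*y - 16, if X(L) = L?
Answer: 341157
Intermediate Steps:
y = -2867 (y = ((34 - 1*26) - 55)*(64 - 3) = ((34 - 26) - 55)*61 = (8 - 55)*61 = -47*61 = -2867)
-119*y - 16 = -119*(-2867) - 16 = 341173 - 16 = 341157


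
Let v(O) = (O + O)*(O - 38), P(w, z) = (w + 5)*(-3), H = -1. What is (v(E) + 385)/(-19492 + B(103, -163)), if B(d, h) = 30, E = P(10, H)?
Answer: -7855/19462 ≈ -0.40361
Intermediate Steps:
P(w, z) = -15 - 3*w (P(w, z) = (5 + w)*(-3) = -15 - 3*w)
E = -45 (E = -15 - 3*10 = -15 - 30 = -45)
v(O) = 2*O*(-38 + O) (v(O) = (2*O)*(-38 + O) = 2*O*(-38 + O))
(v(E) + 385)/(-19492 + B(103, -163)) = (2*(-45)*(-38 - 45) + 385)/(-19492 + 30) = (2*(-45)*(-83) + 385)/(-19462) = (7470 + 385)*(-1/19462) = 7855*(-1/19462) = -7855/19462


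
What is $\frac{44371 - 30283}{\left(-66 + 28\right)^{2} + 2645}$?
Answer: $\frac{4696}{1363} \approx 3.4453$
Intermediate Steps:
$\frac{44371 - 30283}{\left(-66 + 28\right)^{2} + 2645} = \frac{14088}{\left(-38\right)^{2} + 2645} = \frac{14088}{1444 + 2645} = \frac{14088}{4089} = 14088 \cdot \frac{1}{4089} = \frac{4696}{1363}$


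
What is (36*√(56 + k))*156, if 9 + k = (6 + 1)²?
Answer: 22464*√6 ≈ 55025.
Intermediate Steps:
k = 40 (k = -9 + (6 + 1)² = -9 + 7² = -9 + 49 = 40)
(36*√(56 + k))*156 = (36*√(56 + 40))*156 = (36*√96)*156 = (36*(4*√6))*156 = (144*√6)*156 = 22464*√6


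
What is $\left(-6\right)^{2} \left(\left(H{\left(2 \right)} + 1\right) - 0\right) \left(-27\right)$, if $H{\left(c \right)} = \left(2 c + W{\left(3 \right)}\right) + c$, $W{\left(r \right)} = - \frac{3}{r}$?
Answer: $-5832$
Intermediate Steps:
$H{\left(c \right)} = -1 + 3 c$ ($H{\left(c \right)} = \left(2 c - \frac{3}{3}\right) + c = \left(2 c - 1\right) + c = \left(-1 + 2 c\right) + c = -1 + 3 c$)
$\left(-6\right)^{2} \left(\left(H{\left(2 \right)} + 1\right) - 0\right) \left(-27\right) = \left(-6\right)^{2} \left(\left(\left(-1 + 3 \cdot 2\right) + 1\right) - 0\right) \left(-27\right) = 36 \left(\left(\left(-1 + 6\right) + 1\right) + 0\right) \left(-27\right) = 36 \left(\left(5 + 1\right) + 0\right) \left(-27\right) = 36 \left(6 + 0\right) \left(-27\right) = 36 \cdot 6 \left(-27\right) = 216 \left(-27\right) = -5832$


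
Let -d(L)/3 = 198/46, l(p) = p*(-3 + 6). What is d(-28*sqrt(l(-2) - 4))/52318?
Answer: -297/1203314 ≈ -0.00024682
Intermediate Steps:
l(p) = 3*p (l(p) = p*3 = 3*p)
d(L) = -297/23 (d(L) = -594/46 = -3*99/23 = -297/23)
d(-28*sqrt(l(-2) - 4))/52318 = -297/23/52318 = -297/23*1/52318 = -297/1203314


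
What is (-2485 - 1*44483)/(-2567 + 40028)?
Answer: -15656/12487 ≈ -1.2538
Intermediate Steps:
(-2485 - 1*44483)/(-2567 + 40028) = (-2485 - 44483)/37461 = -46968*1/37461 = -15656/12487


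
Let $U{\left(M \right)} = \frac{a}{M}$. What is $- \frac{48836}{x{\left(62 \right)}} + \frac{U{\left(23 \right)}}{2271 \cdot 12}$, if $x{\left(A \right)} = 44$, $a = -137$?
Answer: $- \frac{7652553871}{6894756} \approx -1109.9$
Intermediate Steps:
$U{\left(M \right)} = - \frac{137}{M}$
$- \frac{48836}{x{\left(62 \right)}} + \frac{U{\left(23 \right)}}{2271 \cdot 12} = - \frac{48836}{44} + \frac{\left(-137\right) \frac{1}{23}}{2271 \cdot 12} = \left(-48836\right) \frac{1}{44} + \frac{\left(-137\right) \frac{1}{23}}{27252} = - \frac{12209}{11} - \frac{137}{626796} = - \frac{7652553871}{6894756}$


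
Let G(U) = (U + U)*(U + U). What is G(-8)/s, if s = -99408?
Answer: -16/6213 ≈ -0.0025752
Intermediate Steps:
G(U) = 4*U**2 (G(U) = (2*U)*(2*U) = 4*U**2)
G(-8)/s = (4*(-8)**2)/(-99408) = (4*64)*(-1/99408) = 256*(-1/99408) = -16/6213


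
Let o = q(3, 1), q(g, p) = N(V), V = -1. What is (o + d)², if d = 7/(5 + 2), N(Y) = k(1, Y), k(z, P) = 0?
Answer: 1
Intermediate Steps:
N(Y) = 0
q(g, p) = 0
o = 0
d = 1 (d = 7/7 = 7*(⅐) = 1)
(o + d)² = (0 + 1)² = 1² = 1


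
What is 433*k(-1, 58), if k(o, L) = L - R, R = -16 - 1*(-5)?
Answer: 29877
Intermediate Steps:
R = -11 (R = -16 + 5 = -11)
k(o, L) = 11 + L (k(o, L) = L - 1*(-11) = L + 11 = 11 + L)
433*k(-1, 58) = 433*(11 + 58) = 433*69 = 29877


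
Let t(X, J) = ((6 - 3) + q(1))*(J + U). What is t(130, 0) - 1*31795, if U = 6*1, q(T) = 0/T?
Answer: -31777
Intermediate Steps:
q(T) = 0
U = 6
t(X, J) = 18 + 3*J (t(X, J) = ((6 - 3) + 0)*(J + 6) = (3 + 0)*(6 + J) = 3*(6 + J) = 18 + 3*J)
t(130, 0) - 1*31795 = (18 + 3*0) - 1*31795 = (18 + 0) - 31795 = 18 - 31795 = -31777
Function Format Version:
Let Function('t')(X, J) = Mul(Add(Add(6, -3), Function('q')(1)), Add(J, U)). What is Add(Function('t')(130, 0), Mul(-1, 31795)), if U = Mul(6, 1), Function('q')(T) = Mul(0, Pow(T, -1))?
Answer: -31777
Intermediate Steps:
Function('q')(T) = 0
U = 6
Function('t')(X, J) = Add(18, Mul(3, J)) (Function('t')(X, J) = Mul(Add(Add(6, -3), 0), Add(J, 6)) = Mul(Add(3, 0), Add(6, J)) = Mul(3, Add(6, J)) = Add(18, Mul(3, J)))
Add(Function('t')(130, 0), Mul(-1, 31795)) = Add(Add(18, Mul(3, 0)), Mul(-1, 31795)) = Add(Add(18, 0), -31795) = Add(18, -31795) = -31777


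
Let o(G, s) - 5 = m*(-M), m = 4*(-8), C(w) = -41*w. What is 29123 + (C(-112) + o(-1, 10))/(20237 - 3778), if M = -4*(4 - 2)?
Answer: 479339798/16459 ≈ 29123.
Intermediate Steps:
M = -8 (M = -4*2 = -8)
m = -32
o(G, s) = -251 (o(G, s) = 5 - (-32)*(-8) = 5 - 32*8 = 5 - 256 = -251)
29123 + (C(-112) + o(-1, 10))/(20237 - 3778) = 29123 + (-41*(-112) - 251)/(20237 - 3778) = 29123 + (4592 - 251)/16459 = 29123 + 4341*(1/16459) = 29123 + 4341/16459 = 479339798/16459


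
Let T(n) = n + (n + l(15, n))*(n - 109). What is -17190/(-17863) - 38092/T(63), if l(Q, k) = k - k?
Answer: 729171046/50641605 ≈ 14.399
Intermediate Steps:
l(Q, k) = 0
T(n) = n + n*(-109 + n) (T(n) = n + (n + 0)*(n - 109) = n + n*(-109 + n))
-17190/(-17863) - 38092/T(63) = -17190/(-17863) - 38092*1/(63*(-108 + 63)) = -17190*(-1/17863) - 38092/(63*(-45)) = 17190/17863 - 38092/(-2835) = 17190/17863 - 38092*(-1/2835) = 17190/17863 + 38092/2835 = 729171046/50641605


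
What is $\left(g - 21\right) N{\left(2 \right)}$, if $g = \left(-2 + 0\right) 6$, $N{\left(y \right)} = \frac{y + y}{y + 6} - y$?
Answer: $\frac{99}{2} \approx 49.5$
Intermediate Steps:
$N{\left(y \right)} = - y + \frac{2 y}{6 + y}$ ($N{\left(y \right)} = \frac{2 y}{6 + y} - y = - y + \frac{2 y}{6 + y}$)
$g = -12$ ($g = \left(-2\right) 6 = -12$)
$\left(g - 21\right) N{\left(2 \right)} = \left(-12 - 21\right) \left(\left(-1\right) 2 \frac{1}{6 + 2} \left(4 + 2\right)\right) = - 33 \left(\left(-1\right) 2 \cdot \frac{1}{8} \cdot 6\right) = \left(-33\right) \left(- \frac{3}{2}\right) = \frac{99}{2}$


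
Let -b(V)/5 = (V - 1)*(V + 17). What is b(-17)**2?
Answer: 0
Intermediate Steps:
b(V) = -5*(-1 + V)*(17 + V) (b(V) = -5*(V - 1)*(V + 17) = -5*(-1 + V)*(17 + V))
b(-17)**2 = (85 - 80*(-17) - 5*(-17)**2)**2 = (85 + 1360 - 5*289)**2 = (85 + 1360 - 1445)**2 = 0**2 = 0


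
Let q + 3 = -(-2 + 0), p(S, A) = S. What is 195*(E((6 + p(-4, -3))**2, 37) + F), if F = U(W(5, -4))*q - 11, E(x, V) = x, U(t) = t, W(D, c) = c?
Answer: -585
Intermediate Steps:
q = -1 (q = -3 - (-2 + 0) = -3 - 1*(-2) = -3 + 2 = -1)
F = -7 (F = -4*(-1) - 11 = 4 - 11 = -7)
195*(E((6 + p(-4, -3))**2, 37) + F) = 195*((6 - 4)**2 - 7) = 195*(2**2 - 7) = 195*(4 - 7) = 195*(-3) = -585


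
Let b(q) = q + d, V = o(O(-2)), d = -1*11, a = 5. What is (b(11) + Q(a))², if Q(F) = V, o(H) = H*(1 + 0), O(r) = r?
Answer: 4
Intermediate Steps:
d = -11
o(H) = H (o(H) = H*1 = H)
V = -2
b(q) = -11 + q (b(q) = q - 11 = -11 + q)
Q(F) = -2
(b(11) + Q(a))² = ((-11 + 11) - 2)² = (0 - 2)² = (-2)² = 4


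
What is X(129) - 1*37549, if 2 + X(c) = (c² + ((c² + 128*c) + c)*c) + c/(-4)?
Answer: 17089743/4 ≈ 4.2724e+6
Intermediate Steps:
X(c) = -2 + c² - c/4 + c*(c² + 129*c) (X(c) = -2 + ((c² + ((c² + 128*c) + c)*c) + c/(-4)) = -2 + ((c² + (c² + 129*c)*c) + c*(-¼)) = -2 + ((c² + c*(c² + 129*c)) - c/4) = -2 + (c² - c/4 + c*(c² + 129*c)) = -2 + c² - c/4 + c*(c² + 129*c))
X(129) - 1*37549 = (-2 + 129³ + 130*129² - ¼*129) - 1*37549 = (-2 + 2146689 + 130*16641 - 129/4) - 37549 = (-2 + 2146689 + 2163330 - 129/4) - 37549 = 17239939/4 - 37549 = 17089743/4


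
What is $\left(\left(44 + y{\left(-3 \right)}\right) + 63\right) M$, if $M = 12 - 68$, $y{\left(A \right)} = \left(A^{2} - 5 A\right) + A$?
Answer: $-7168$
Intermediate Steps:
$y{\left(A \right)} = A^{2} - 4 A$
$M = -56$ ($M = 12 - 68 = -56$)
$\left(\left(44 + y{\left(-3 \right)}\right) + 63\right) M = \left(\left(44 - 3 \left(-4 - 3\right)\right) + 63\right) \left(-56\right) = \left(\left(44 - -21\right) + 63\right) \left(-56\right) = \left(\left(44 + 21\right) + 63\right) \left(-56\right) = \left(65 + 63\right) \left(-56\right) = 128 \left(-56\right) = -7168$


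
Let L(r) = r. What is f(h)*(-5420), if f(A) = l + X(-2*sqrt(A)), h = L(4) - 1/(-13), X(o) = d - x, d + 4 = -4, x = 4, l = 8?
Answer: 21680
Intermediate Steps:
d = -8 (d = -4 - 4 = -8)
X(o) = -12 (X(o) = -8 - 1*4 = -8 - 4 = -12)
h = 53/13 (h = 4 - 1/(-13) = 4 - (-1)/13 = 4 - 1*(-1/13) = 4 + 1/13 = 53/13 ≈ 4.0769)
f(A) = -4 (f(A) = 8 - 12 = -4)
f(h)*(-5420) = -4*(-5420) = 21680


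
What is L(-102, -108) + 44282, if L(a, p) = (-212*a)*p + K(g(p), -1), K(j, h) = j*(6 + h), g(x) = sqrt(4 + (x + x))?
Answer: -2291110 + 10*I*sqrt(53) ≈ -2.2911e+6 + 72.801*I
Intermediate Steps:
g(x) = sqrt(4 + 2*x)
L(a, p) = 5*sqrt(4 + 2*p) - 212*a*p (L(a, p) = (-212*a)*p + sqrt(4 + 2*p)*(6 - 1) = -212*a*p + sqrt(4 + 2*p)*5 = -212*a*p + 5*sqrt(4 + 2*p) = 5*sqrt(4 + 2*p) - 212*a*p)
L(-102, -108) + 44282 = (5*sqrt(4 + 2*(-108)) - 212*(-102)*(-108)) + 44282 = (5*sqrt(4 - 216) - 2335392) + 44282 = (5*sqrt(-212) - 2335392) + 44282 = (5*(2*I*sqrt(53)) - 2335392) + 44282 = (10*I*sqrt(53) - 2335392) + 44282 = (-2335392 + 10*I*sqrt(53)) + 44282 = -2291110 + 10*I*sqrt(53)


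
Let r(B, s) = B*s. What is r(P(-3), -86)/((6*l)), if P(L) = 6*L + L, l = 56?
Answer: 43/8 ≈ 5.3750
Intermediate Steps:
P(L) = 7*L
r(P(-3), -86)/((6*l)) = ((7*(-3))*(-86))/((6*56)) = -21*(-86)/336 = 1806*(1/336) = 43/8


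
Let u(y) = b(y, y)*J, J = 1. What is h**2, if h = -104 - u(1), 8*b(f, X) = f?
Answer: 693889/64 ≈ 10842.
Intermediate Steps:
b(f, X) = f/8
u(y) = y/8 (u(y) = (y/8)*1 = y/8)
h = -833/8 (h = -104 - 1/8 = -833/8 ≈ -104.13)
h**2 = (-833/8)**2 = 693889/64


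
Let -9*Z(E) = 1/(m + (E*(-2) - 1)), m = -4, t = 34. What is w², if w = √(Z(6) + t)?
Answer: 5203/153 ≈ 34.007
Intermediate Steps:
Z(E) = -1/(9*(-5 - 2*E)) (Z(E) = -1/(9*(-4 + (E*(-2) - 1))) = -1/(9*(-4 + (-2*E - 1))) = -1/(9*(-4 + (-1 - 2*E))) = -1/(9*(-5 - 2*E)))
w = 11*√731/51 (w = √(1/(9*(5 + 2*6)) + 34) = √(1/(9*(5 + 12)) + 34) = √((⅑)/17 + 34) = √((⅑)*(1/17) + 34) = √(1/153 + 34) = √(5203/153) = 11*√731/51 ≈ 5.8315)
w² = (11*√731/51)² = 5203/153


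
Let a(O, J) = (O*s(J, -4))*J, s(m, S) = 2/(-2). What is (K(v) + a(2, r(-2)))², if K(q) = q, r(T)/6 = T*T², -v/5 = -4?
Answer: 13456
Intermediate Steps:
v = 20 (v = -5*(-4) = 20)
s(m, S) = -1 (s(m, S) = 2*(-½) = -1)
r(T) = 6*T³ (r(T) = 6*(T*T²) = 6*T³)
a(O, J) = -J*O (a(O, J) = (O*(-1))*J = (-O)*J = -J*O)
(K(v) + a(2, r(-2)))² = (20 - 1*6*(-2)³*2)² = (20 - 1*6*(-8)*2)² = (20 - 1*(-48)*2)² = (20 + 96)² = 116² = 13456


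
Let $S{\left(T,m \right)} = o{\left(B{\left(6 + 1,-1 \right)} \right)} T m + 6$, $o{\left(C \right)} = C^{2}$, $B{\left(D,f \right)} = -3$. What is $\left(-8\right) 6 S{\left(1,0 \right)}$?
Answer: $-288$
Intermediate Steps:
$S{\left(T,m \right)} = 6 + 9 T m$ ($S{\left(T,m \right)} = \left(-3\right)^{2} T m + 6 = 9 T m + 6 = 6 + 9 T m$)
$\left(-8\right) 6 S{\left(1,0 \right)} = \left(-8\right) 6 \left(6 + 9 \cdot 1 \cdot 0\right) = - 48 \left(6 + 0\right) = \left(-48\right) 6 = -288$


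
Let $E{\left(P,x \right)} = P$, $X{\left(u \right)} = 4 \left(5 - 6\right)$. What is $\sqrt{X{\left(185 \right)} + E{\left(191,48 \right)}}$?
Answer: $\sqrt{187} \approx 13.675$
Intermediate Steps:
$X{\left(u \right)} = -4$ ($X{\left(u \right)} = 4 \left(-1\right) = -4$)
$\sqrt{X{\left(185 \right)} + E{\left(191,48 \right)}} = \sqrt{-4 + 191} = \sqrt{187}$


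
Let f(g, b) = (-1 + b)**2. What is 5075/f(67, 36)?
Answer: 29/7 ≈ 4.1429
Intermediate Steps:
5075/f(67, 36) = 5075/((-1 + 36)**2) = 5075/(35**2) = 5075/1225 = 5075*(1/1225) = 29/7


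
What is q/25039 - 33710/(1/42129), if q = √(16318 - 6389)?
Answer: -1420168590 + √9929/25039 ≈ -1.4202e+9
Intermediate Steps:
q = √9929 ≈ 99.644
q/25039 - 33710/(1/42129) = √9929/25039 - 33710/(1/42129) = √9929*(1/25039) - 33710/1/42129 = √9929/25039 - 33710*42129 = √9929/25039 - 1420168590 = -1420168590 + √9929/25039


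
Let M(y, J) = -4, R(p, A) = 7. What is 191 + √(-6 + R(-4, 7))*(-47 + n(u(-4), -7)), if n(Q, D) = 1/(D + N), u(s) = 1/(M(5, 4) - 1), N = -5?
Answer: 1727/12 ≈ 143.92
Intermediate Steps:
u(s) = -⅕ (u(s) = 1/(-4 - 1) = 1/(-5) = -⅕)
n(Q, D) = 1/(-5 + D) (n(Q, D) = 1/(D - 5) = 1/(-5 + D))
191 + √(-6 + R(-4, 7))*(-47 + n(u(-4), -7)) = 191 + √(-6 + 7)*(-47 + 1/(-5 - 7)) = 191 + √1*(-47 + 1/(-12)) = 191 + 1*(-47 - 1/12) = 191 + 1*(-565/12) = 191 - 565/12 = 1727/12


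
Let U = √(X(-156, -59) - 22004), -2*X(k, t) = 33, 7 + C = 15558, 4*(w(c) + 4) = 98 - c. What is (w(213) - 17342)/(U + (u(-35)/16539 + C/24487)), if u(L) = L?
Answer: -3607541765888284049304/7223617305132231483281 + 11399038292417201522451*I*√88082/28894469220528925933124 ≈ -0.49941 + 117.08*I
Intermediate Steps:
w(c) = 41/2 - c/4 (w(c) = -4 + (98 - c)/4 = -4 + (49/2 - c/4) = 41/2 - c/4)
C = 15551 (C = -7 + 15558 = 15551)
X(k, t) = -33/2 (X(k, t) = -½*33 = -33/2)
U = I*√88082/2 (U = √(-33/2 - 22004) = √(-44041/2) = I*√88082/2 ≈ 148.39*I)
(w(213) - 17342)/(U + (u(-35)/16539 + C/24487)) = ((41/2 - ¼*213) - 17342)/(I*√88082/2 + (-35/16539 + 15551/24487)) = ((41/2 - 213/4) - 17342)/(I*√88082/2 + (-35*1/16539 + 15551*(1/24487))) = (-131/4 - 17342)/(I*√88082/2 + (-35/16539 + 15551/24487)) = -69499/(4*(I*√88082/2 + 256340944/404990493)) = -69499/(4*(256340944/404990493 + I*√88082/2))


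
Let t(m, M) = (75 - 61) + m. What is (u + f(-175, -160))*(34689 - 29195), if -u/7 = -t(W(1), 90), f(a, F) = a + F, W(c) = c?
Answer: -1263620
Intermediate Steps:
t(m, M) = 14 + m
f(a, F) = F + a
u = 105 (u = -(-7)*(14 + 1) = -(-7)*15 = -7*(-15) = 105)
(u + f(-175, -160))*(34689 - 29195) = (105 + (-160 - 175))*(34689 - 29195) = (105 - 335)*5494 = -230*5494 = -1263620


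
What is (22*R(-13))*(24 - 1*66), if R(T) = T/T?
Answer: -924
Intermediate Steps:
R(T) = 1
(22*R(-13))*(24 - 1*66) = (22*1)*(24 - 1*66) = 22*(24 - 66) = 22*(-42) = -924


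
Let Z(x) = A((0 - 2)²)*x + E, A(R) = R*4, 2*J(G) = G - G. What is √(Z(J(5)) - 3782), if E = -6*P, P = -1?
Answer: 8*I*√59 ≈ 61.449*I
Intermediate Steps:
E = 6 (E = -6*(-1) = 6)
J(G) = 0 (J(G) = (G - G)/2 = (½)*0 = 0)
A(R) = 4*R
Z(x) = 6 + 16*x (Z(x) = (4*(0 - 2)²)*x + 6 = (4*(-2)²)*x + 6 = (4*4)*x + 6 = 16*x + 6 = 6 + 16*x)
√(Z(J(5)) - 3782) = √((6 + 16*0) - 3782) = √((6 + 0) - 3782) = √(6 - 3782) = √(-3776) = 8*I*√59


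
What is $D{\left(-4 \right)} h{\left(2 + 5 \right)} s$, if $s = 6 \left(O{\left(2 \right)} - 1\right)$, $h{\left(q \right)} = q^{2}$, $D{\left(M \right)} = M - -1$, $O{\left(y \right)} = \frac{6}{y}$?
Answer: $-1764$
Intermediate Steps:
$D{\left(M \right)} = 1 + M$ ($D{\left(M \right)} = M + 1 = 1 + M$)
$s = 12$ ($s = 6 \left(\frac{6}{2} - 1\right) = 6 \left(6 \cdot \frac{1}{2} - 1\right) = 6 \left(3 - 1\right) = 6 \cdot 2 = 12$)
$D{\left(-4 \right)} h{\left(2 + 5 \right)} s = \left(1 - 4\right) \left(2 + 5\right)^{2} \cdot 12 = - 3 \cdot 7^{2} \cdot 12 = \left(-3\right) 49 \cdot 12 = \left(-147\right) 12 = -1764$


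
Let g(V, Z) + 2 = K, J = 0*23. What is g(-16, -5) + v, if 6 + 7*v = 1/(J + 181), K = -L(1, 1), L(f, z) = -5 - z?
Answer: 569/181 ≈ 3.1436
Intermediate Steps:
J = 0
K = 6 (K = -(-5 - 1*1) = -(-5 - 1) = -1*(-6) = 6)
g(V, Z) = 4 (g(V, Z) = -2 + 6 = 4)
v = -155/181 (v = -6/7 + 1/(7*(0 + 181)) = -6/7 + (⅐)/181 = -6/7 + (⅐)*(1/181) = -6/7 + 1/1267 = -155/181 ≈ -0.85635)
g(-16, -5) + v = 4 - 155/181 = 569/181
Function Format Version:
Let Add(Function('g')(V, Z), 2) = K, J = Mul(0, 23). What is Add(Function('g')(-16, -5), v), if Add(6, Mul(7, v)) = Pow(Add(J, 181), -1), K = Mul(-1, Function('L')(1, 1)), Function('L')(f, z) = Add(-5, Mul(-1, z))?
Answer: Rational(569, 181) ≈ 3.1436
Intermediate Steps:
J = 0
K = 6 (K = Mul(-1, Add(-5, Mul(-1, 1))) = Mul(-1, Add(-5, -1)) = Mul(-1, -6) = 6)
Function('g')(V, Z) = 4 (Function('g')(V, Z) = Add(-2, 6) = 4)
v = Rational(-155, 181) (v = Add(Rational(-6, 7), Mul(Rational(1, 7), Pow(Add(0, 181), -1))) = Add(Rational(-6, 7), Mul(Rational(1, 7), Pow(181, -1))) = Add(Rational(-6, 7), Mul(Rational(1, 7), Rational(1, 181))) = Add(Rational(-6, 7), Rational(1, 1267)) = Rational(-155, 181) ≈ -0.85635)
Add(Function('g')(-16, -5), v) = Add(4, Rational(-155, 181)) = Rational(569, 181)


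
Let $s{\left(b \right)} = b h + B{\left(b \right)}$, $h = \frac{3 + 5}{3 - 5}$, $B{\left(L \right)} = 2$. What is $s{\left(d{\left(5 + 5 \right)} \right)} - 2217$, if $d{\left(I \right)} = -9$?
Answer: $-2179$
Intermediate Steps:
$h = -4$ ($h = \frac{8}{-2} = 8 \left(- \frac{1}{2}\right) = -4$)
$s{\left(b \right)} = 2 - 4 b$ ($s{\left(b \right)} = b \left(-4\right) + 2 = - 4 b + 2 = 2 - 4 b$)
$s{\left(d{\left(5 + 5 \right)} \right)} - 2217 = \left(2 - -36\right) - 2217 = \left(2 + 36\right) - 2217 = 38 - 2217 = -2179$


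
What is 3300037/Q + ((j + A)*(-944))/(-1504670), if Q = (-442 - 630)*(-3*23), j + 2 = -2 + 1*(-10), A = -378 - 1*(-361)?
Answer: 2481651036619/55648715280 ≈ 44.595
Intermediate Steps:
A = -17 (A = -378 + 361 = -17)
j = -14 (j = -2 + (-2 + 1*(-10)) = -2 + (-2 - 10) = -2 - 12 = -14)
Q = 73968 (Q = -1072*(-69) = 73968)
3300037/Q + ((j + A)*(-944))/(-1504670) = 3300037/73968 + ((-14 - 17)*(-944))/(-1504670) = 3300037*(1/73968) - 31*(-944)*(-1/1504670) = 3300037/73968 + 29264*(-1/1504670) = 3300037/73968 - 14632/752335 = 2481651036619/55648715280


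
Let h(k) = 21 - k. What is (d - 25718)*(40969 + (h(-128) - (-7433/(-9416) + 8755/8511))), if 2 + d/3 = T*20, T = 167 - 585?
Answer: -41850219043524125/20034894 ≈ -2.0889e+9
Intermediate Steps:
T = -418
d = -25086 (d = -6 + 3*(-418*20) = -6 + 3*(-8360) = -6 - 25080 = -25086)
(d - 25718)*(40969 + (h(-128) - (-7433/(-9416) + 8755/8511))) = (-25086 - 25718)*(40969 + ((21 - 1*(-128)) - (-7433/(-9416) + 8755/8511))) = -50804*(40969 + ((21 + 128) - (-7433*(-1/9416) + 8755*(1/8511)))) = -50804*(40969 + (149 - (7433/9416 + 8755/8511))) = -50804*(40969 + (149 - 1*145699343/80139576)) = -50804*(40969 + (149 - 145699343/80139576)) = -50804*(40969 + 11795097481/80139576) = -50804*3295033386625/80139576 = -41850219043524125/20034894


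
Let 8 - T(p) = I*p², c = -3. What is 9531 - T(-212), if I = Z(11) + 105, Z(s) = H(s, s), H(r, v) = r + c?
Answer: 5088195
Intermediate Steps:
H(r, v) = -3 + r (H(r, v) = r - 3 = -3 + r)
Z(s) = -3 + s
I = 113 (I = (-3 + 11) + 105 = 8 + 105 = 113)
T(p) = 8 - 113*p²
9531 - T(-212) = 9531 - (8 - 113*(-212)²) = 9531 - (8 - 113*44944) = 9531 - (8 - 5078672) = 9531 - 1*(-5078664) = 9531 + 5078664 = 5088195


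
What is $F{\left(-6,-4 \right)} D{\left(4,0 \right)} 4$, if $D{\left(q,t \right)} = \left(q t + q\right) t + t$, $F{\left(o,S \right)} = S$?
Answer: $0$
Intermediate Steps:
$D{\left(q,t \right)} = t + t \left(q + q t\right)$ ($D{\left(q,t \right)} = \left(q + q t\right) t + t = t \left(q + q t\right) + t = t + t \left(q + q t\right)$)
$F{\left(-6,-4 \right)} D{\left(4,0 \right)} 4 = - 4 \cdot 0 \left(1 + 4 + 4 \cdot 0\right) 4 = - 4 \cdot 0 \left(1 + 4 + 0\right) 4 = - 4 \cdot 0 \cdot 5 \cdot 4 = \left(-4\right) 0 \cdot 4 = 0 \cdot 4 = 0$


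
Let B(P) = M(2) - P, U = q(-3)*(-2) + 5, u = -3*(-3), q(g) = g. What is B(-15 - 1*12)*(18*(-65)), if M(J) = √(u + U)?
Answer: -31590 - 2340*√5 ≈ -36822.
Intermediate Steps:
u = 9
U = 11 (U = -3*(-2) + 5 = 6 + 5 = 11)
M(J) = 2*√5 (M(J) = √(9 + 11) = √20 = 2*√5)
B(P) = -P + 2*√5 (B(P) = 2*√5 - P = -P + 2*√5)
B(-15 - 1*12)*(18*(-65)) = (-(-15 - 1*12) + 2*√5)*(18*(-65)) = (-(-15 - 12) + 2*√5)*(-1170) = (-1*(-27) + 2*√5)*(-1170) = (27 + 2*√5)*(-1170) = -31590 - 2340*√5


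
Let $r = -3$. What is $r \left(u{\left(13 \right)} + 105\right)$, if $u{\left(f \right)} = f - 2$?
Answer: $-348$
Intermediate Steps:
$u{\left(f \right)} = -2 + f$
$r \left(u{\left(13 \right)} + 105\right) = - 3 \left(\left(-2 + 13\right) + 105\right) = - 3 \left(11 + 105\right) = \left(-3\right) 116 = -348$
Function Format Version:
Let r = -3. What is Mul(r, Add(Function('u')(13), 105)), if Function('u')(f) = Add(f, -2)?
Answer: -348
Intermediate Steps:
Function('u')(f) = Add(-2, f)
Mul(r, Add(Function('u')(13), 105)) = Mul(-3, Add(Add(-2, 13), 105)) = Mul(-3, Add(11, 105)) = Mul(-3, 116) = -348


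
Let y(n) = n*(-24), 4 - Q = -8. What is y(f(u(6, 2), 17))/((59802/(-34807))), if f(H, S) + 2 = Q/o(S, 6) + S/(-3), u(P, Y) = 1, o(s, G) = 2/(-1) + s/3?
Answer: -20188060/328911 ≈ -61.378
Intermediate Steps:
o(s, G) = -2 + s/3 (o(s, G) = 2*(-1) + s*(⅓) = -2 + s/3)
Q = 12 (Q = 4 - 1*(-8) = 4 + 8 = 12)
f(H, S) = -2 + 12/(-2 + S/3) - S/3 (f(H, S) = -2 + (12/(-2 + S/3) + S/(-3)) = -2 + (12/(-2 + S/3) + S*(-⅓)) = -2 + (12/(-2 + S/3) - S/3) = -2 + 12/(-2 + S/3) - S/3)
y(n) = -24*n
y(f(u(6, 2), 17))/((59802/(-34807))) = (-8*(144 - 1*17²)/(-6 + 17))/((59802/(-34807))) = (-8*(144 - 1*289)/11)/((59802*(-1/34807))) = (-8*(144 - 289)/11)/(-59802/34807) = -8*(-145)/11*(-34807/59802) = -24*(-145/33)*(-34807/59802) = (1160/11)*(-34807/59802) = -20188060/328911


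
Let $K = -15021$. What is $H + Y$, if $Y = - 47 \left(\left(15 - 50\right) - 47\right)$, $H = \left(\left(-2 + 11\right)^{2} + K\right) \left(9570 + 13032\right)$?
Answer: $-337670026$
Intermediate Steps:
$H = -337673880$ ($H = \left(\left(-2 + 11\right)^{2} - 15021\right) \left(9570 + 13032\right) = \left(9^{2} - 15021\right) 22602 = \left(81 - 15021\right) 22602 = \left(-14940\right) 22602 = -337673880$)
$Y = 3854$ ($Y = - 47 \left(-35 - 47\right) = \left(-47\right) \left(-82\right) = 3854$)
$H + Y = -337673880 + 3854 = -337670026$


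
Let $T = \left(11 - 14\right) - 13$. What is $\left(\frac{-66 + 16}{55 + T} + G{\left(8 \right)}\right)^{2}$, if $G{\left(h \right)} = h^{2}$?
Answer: $\frac{5982916}{1521} \approx 3933.5$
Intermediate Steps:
$T = -16$ ($T = -3 - 13 = -16$)
$\left(\frac{-66 + 16}{55 + T} + G{\left(8 \right)}\right)^{2} = \left(\frac{-66 + 16}{55 - 16} + 8^{2}\right)^{2} = \left(- \frac{50}{39} + 64\right)^{2} = \left(\frac{2446}{39}\right)^{2} = \frac{5982916}{1521}$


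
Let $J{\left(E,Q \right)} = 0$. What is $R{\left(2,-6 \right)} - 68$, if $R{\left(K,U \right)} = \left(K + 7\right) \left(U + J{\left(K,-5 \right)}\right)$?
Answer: $-122$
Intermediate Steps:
$R{\left(K,U \right)} = U \left(7 + K\right)$ ($R{\left(K,U \right)} = \left(K + 7\right) \left(U + 0\right) = \left(7 + K\right) U = U \left(7 + K\right)$)
$R{\left(2,-6 \right)} - 68 = - 6 \left(7 + 2\right) - 68 = \left(-6\right) 9 - 68 = -54 - 68 = -122$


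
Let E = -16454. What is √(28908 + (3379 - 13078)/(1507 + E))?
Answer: 5*√258342498141/14947 ≈ 170.03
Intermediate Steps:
√(28908 + (3379 - 13078)/(1507 + E)) = √(28908 + (3379 - 13078)/(1507 - 16454)) = √(28908 - 9699/(-14947)) = √(28908 - 9699*(-1/14947)) = √(28908 + 9699/14947) = √(432097575/14947) = 5*√258342498141/14947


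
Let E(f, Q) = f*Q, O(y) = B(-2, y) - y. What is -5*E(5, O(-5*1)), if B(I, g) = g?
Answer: 0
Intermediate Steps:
O(y) = 0 (O(y) = y - y = 0)
E(f, Q) = Q*f
-5*E(5, O(-5*1)) = -0*5 = -5*0 = 0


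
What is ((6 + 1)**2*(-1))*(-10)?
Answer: 490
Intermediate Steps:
((6 + 1)**2*(-1))*(-10) = (7**2*(-1))*(-10) = (49*(-1))*(-10) = -49*(-10) = 490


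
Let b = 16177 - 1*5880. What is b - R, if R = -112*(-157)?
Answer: -7287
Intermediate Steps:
b = 10297 (b = 16177 - 5880 = 10297)
R = 17584
b - R = 10297 - 1*17584 = 10297 - 17584 = -7287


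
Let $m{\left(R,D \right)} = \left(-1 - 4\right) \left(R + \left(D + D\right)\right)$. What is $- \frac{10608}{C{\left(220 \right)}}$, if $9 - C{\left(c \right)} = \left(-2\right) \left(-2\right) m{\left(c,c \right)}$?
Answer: $- \frac{208}{259} \approx -0.80309$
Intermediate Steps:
$m{\left(R,D \right)} = - 10 D - 5 R$ ($m{\left(R,D \right)} = - 5 \left(R + 2 D\right) = - 10 D - 5 R$)
$C{\left(c \right)} = 9 + 60 c$ ($C{\left(c \right)} = 9 - \left(-2\right) \left(-2\right) \left(- 10 c - 5 c\right) = 9 - 4 \left(- 15 c\right) = 9 - - 60 c = 9 + 60 c$)
$- \frac{10608}{C{\left(220 \right)}} = - \frac{10608}{9 + 60 \cdot 220} = - \frac{10608}{9 + 13200} = - \frac{10608}{13209} = \left(-10608\right) \frac{1}{13209} = - \frac{208}{259}$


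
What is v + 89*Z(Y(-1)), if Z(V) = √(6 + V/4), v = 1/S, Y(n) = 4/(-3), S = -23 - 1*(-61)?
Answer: 1/38 + 89*√51/3 ≈ 211.89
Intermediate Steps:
S = 38 (S = -23 + 61 = 38)
Y(n) = -4/3 (Y(n) = 4*(-⅓) = -4/3)
v = 1/38 ≈ 0.026316
Z(V) = √(6 + V/4) (Z(V) = √(6 + V*(¼)) = √(6 + V/4))
v + 89*Z(Y(-1)) = 1/38 + 89*(√(24 - 4/3)/2) = 1/38 + 89*(√(68/3)/2) = 1/38 + 89*((2*√51/3)/2) = 1/38 + 89*(√51/3) = 1/38 + 89*√51/3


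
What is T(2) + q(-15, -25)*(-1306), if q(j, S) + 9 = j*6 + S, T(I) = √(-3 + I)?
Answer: 161944 + I ≈ 1.6194e+5 + 1.0*I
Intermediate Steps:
q(j, S) = -9 + S + 6*j (q(j, S) = -9 + (j*6 + S) = -9 + (6*j + S) = -9 + (S + 6*j) = -9 + S + 6*j)
T(2) + q(-15, -25)*(-1306) = √(-3 + 2) + (-9 - 25 + 6*(-15))*(-1306) = √(-1) + (-9 - 25 - 90)*(-1306) = I - 124*(-1306) = I + 161944 = 161944 + I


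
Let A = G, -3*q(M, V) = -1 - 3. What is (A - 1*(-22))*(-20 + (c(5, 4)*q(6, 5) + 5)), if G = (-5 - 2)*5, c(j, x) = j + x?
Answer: 39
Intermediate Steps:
q(M, V) = 4/3 (q(M, V) = -(-1 - 3)/3 = -⅓*(-4) = 4/3)
G = -35 (G = -7*5 = -35)
A = -35
(A - 1*(-22))*(-20 + (c(5, 4)*q(6, 5) + 5)) = (-35 - 1*(-22))*(-20 + ((5 + 4)*(4/3) + 5)) = (-35 + 22)*(-20 + (9*(4/3) + 5)) = -13*(-20 + (12 + 5)) = -13*(-20 + 17) = -13*(-3) = 39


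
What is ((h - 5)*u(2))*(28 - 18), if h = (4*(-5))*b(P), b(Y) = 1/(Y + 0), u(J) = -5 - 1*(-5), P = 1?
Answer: 0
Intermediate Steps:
u(J) = 0 (u(J) = -5 + 5 = 0)
b(Y) = 1/Y
h = -20 (h = (4*(-5))/1 = -20*1 = -20)
((h - 5)*u(2))*(28 - 18) = ((-20 - 5)*0)*(28 - 18) = -25*0*10 = 0*10 = 0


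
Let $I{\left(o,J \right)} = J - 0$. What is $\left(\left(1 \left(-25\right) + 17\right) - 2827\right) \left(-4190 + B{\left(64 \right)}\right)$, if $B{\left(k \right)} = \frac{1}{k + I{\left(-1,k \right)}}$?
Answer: $\frac{1520464365}{128} \approx 1.1879 \cdot 10^{7}$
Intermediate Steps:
$I{\left(o,J \right)} = J$ ($I{\left(o,J \right)} = J + 0 = J$)
$B{\left(k \right)} = \frac{1}{2 k}$ ($B{\left(k \right)} = \frac{1}{k + k} = \frac{1}{2 k}$)
$\left(\left(1 \left(-25\right) + 17\right) - 2827\right) \left(-4190 + B{\left(64 \right)}\right) = \left(\left(1 \left(-25\right) + 17\right) - 2827\right) \left(-4190 + \frac{1}{2 \cdot 64}\right) = \left(\left(-25 + 17\right) - 2827\right) \left(-4190 + \frac{1}{2} \cdot \frac{1}{64}\right) = \left(-8 - 2827\right) \left(-4190 + \frac{1}{128}\right) = \left(-2835\right) \left(- \frac{536319}{128}\right) = \frac{1520464365}{128}$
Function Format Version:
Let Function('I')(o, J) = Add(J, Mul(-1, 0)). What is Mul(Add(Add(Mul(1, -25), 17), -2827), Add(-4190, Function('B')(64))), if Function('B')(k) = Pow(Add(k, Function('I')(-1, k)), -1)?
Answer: Rational(1520464365, 128) ≈ 1.1879e+7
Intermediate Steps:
Function('I')(o, J) = J (Function('I')(o, J) = Add(J, 0) = J)
Function('B')(k) = Mul(Rational(1, 2), Pow(k, -1)) (Function('B')(k) = Pow(Add(k, k), -1) = Pow(Mul(2, k), -1) = Mul(Rational(1, 2), Pow(k, -1)))
Mul(Add(Add(Mul(1, -25), 17), -2827), Add(-4190, Function('B')(64))) = Mul(Add(Add(Mul(1, -25), 17), -2827), Add(-4190, Mul(Rational(1, 2), Pow(64, -1)))) = Mul(Add(Add(-25, 17), -2827), Add(-4190, Mul(Rational(1, 2), Rational(1, 64)))) = Mul(Add(-8, -2827), Add(-4190, Rational(1, 128))) = Mul(-2835, Rational(-536319, 128)) = Rational(1520464365, 128)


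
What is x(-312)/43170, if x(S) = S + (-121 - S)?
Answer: -121/43170 ≈ -0.0028029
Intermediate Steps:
x(S) = -121
x(-312)/43170 = -121/43170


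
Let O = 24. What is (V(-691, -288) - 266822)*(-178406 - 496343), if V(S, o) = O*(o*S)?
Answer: -3042692898130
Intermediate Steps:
V(S, o) = 24*S*o (V(S, o) = 24*(o*S) = 24*(S*o) = 24*S*o)
(V(-691, -288) - 266822)*(-178406 - 496343) = (24*(-691)*(-288) - 266822)*(-178406 - 496343) = (4776192 - 266822)*(-674749) = 4509370*(-674749) = -3042692898130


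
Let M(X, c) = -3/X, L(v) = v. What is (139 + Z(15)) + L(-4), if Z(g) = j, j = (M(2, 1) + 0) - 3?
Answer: 261/2 ≈ 130.50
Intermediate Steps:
j = -9/2 (j = (-3/2 + 0) - 3 = -3/2 - 3 = -9/2 ≈ -4.5000)
Z(g) = -9/2
(139 + Z(15)) + L(-4) = (139 - 9/2) - 4 = 269/2 - 4 = 261/2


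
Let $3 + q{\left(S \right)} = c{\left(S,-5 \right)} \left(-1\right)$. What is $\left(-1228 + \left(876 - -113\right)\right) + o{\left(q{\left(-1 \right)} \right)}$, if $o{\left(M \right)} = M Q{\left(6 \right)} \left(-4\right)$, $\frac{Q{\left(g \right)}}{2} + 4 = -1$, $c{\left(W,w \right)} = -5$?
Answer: $-159$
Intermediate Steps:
$q{\left(S \right)} = 2$ ($q{\left(S \right)} = -3 - -5 = -3 + 5 = 2$)
$Q{\left(g \right)} = -10$ ($Q{\left(g \right)} = -8 + 2 \left(-1\right) = -8 - 2 = -10$)
$o{\left(M \right)} = 40 M$ ($o{\left(M \right)} = M \left(-10\right) \left(-4\right) = - 10 M \left(-4\right) = 40 M$)
$\left(-1228 + \left(876 - -113\right)\right) + o{\left(q{\left(-1 \right)} \right)} = \left(-1228 + \left(876 - -113\right)\right) + 40 \cdot 2 = \left(-1228 + \left(876 + 113\right)\right) + 80 = \left(-1228 + 989\right) + 80 = -239 + 80 = -159$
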